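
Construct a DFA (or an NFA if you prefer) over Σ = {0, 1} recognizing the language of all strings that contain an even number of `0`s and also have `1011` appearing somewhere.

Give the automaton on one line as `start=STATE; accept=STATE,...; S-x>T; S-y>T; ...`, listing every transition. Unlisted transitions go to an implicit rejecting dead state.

Run two small machines in parallel and take their product. The first has 2 states tracking the count of `0`s modulo 2; the second has 5 states tracking whether and how much of `1011` has been seen. A product state is a pair (one from each), accepting exactly when both do.
A 10-state machine:
        0   1  
>  q0   q1  q2 
   q1   q0  q3 
   q2   q4  q2 
   q3   q5  q3 
   q4   q0  q6 
   q5   q1  q7 
   q6   q5  q8 
   q7   q4  q9 
   q8   q9  q8 
 * q9   q8  q9 
(> = start, * = accepting)

start=q0; accept=q9; q0-0>q1; q0-1>q2; q1-0>q0; q1-1>q3; q2-0>q4; q2-1>q2; q3-0>q5; q3-1>q3; q4-0>q0; q4-1>q6; q5-0>q1; q5-1>q7; q6-0>q5; q6-1>q8; q7-0>q4; q7-1>q9; q8-0>q9; q8-1>q8; q9-0>q8; q9-1>q9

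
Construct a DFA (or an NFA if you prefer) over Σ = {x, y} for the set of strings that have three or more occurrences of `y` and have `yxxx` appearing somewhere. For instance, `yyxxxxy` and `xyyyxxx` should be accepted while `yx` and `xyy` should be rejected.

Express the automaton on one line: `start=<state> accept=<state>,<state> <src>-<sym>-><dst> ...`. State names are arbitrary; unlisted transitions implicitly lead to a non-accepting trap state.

Run two small machines in parallel and take their product. The first has 5 states tracking the count of `y`s, saturating at 4; the second has 5 states tracking whether and how much of `yxxx` has been seen. A product state is a pair (one from each), accepting exactly when both do. Minimizing collapses redundant product states.
          x    y  
>  s0     s0   s1 
   s1     s2   s3 
   s2     s4   s3 
   s3     s5   s6 
   s4     s7   s3 
   s5     s8   s6 
   s6     s9   s6 
   s7     s7  s10 
   s8    s10   s6 
   s9    s11   s6 
   s10   s10  s12 
   s11   s12   s6 
 * s12   s12  s12 
(> = start, * = accepting)

start=s0 accept=s12 s0-x->s0 s0-y->s1 s1-x->s2 s1-y->s3 s2-x->s4 s2-y->s3 s3-x->s5 s3-y->s6 s4-x->s7 s4-y->s3 s5-x->s8 s5-y->s6 s6-x->s9 s6-y->s6 s7-x->s7 s7-y->s10 s8-x->s10 s8-y->s6 s9-x->s11 s9-y->s6 s10-x->s10 s10-y->s12 s11-x->s12 s11-y->s6 s12-x->s12 s12-y->s12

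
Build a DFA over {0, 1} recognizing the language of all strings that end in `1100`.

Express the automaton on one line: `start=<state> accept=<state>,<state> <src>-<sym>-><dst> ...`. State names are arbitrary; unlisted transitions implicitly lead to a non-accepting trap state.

start=S0 accept=S4 S0-0->S0 S0-1->S1 S1-0->S0 S1-1->S2 S2-0->S3 S2-1->S2 S3-0->S4 S3-1->S1 S4-0->S0 S4-1->S1

Let each state record the length of the longest suffix of the input read so far that is also a prefix of `1100`. S1 means the last symbol is `1`; S2 means the last 2 symbols are `11`; S3 means the last 3 symbols are `110`; S4 means the last 4 symbols are `1100`. Accept only at S4, where the string currently ends in `1100`.
        0   1  
>  S0   S0  S1 
   S1   S0  S2 
   S2   S3  S2 
   S3   S4  S1 
 * S4   S0  S1 
(> = start, * = accepting)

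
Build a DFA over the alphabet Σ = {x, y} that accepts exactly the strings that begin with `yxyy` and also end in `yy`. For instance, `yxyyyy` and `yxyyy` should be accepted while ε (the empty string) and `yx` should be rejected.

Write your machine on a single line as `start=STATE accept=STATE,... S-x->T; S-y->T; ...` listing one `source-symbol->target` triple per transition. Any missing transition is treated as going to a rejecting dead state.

Handle the two conditions separately and then intersect. One (6 states) tracks whether the input so far still matches the prefix `yxyy`; the other (3 states) tracks how much of the suffix `yy` has currently been matched. Each combined state is a pair, one component from each; accept when both components accept.
10 states suffice.
        x   y  
>  S0   S1  S2 
   S1   S1  S3 
   S2   S4  S5 
   S3   S1  S5 
   S4   S1  S6 
   S5   S1  S5 
   S6   S1  S7 
 * S7   S8  S7 
   S8   S8  S9 
   S9   S8  S7 
(> = start, * = accepting)

start=S0; accept=S7; S0-x->S1; S0-y->S2; S1-x->S1; S1-y->S3; S2-x->S4; S2-y->S5; S3-x->S1; S3-y->S5; S4-x->S1; S4-y->S6; S5-x->S1; S5-y->S5; S6-x->S1; S6-y->S7; S7-x->S8; S7-y->S7; S8-x->S8; S8-y->S9; S9-x->S8; S9-y->S7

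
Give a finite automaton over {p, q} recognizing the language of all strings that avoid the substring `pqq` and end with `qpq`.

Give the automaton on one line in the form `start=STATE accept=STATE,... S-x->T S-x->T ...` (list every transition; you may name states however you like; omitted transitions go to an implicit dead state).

start=A accept=G A-p->B A-q->C B-p->B B-q->D C-p->E C-q->C D-p->E D-q->F E-p->B E-q->G F-p->H F-q->F G-p->E G-q->F H-p->I H-q->J I-p->I I-q->F J-p->H J-q->F

Run two small machines in parallel and take their product. One (4 states) tracks partial matches of the forbidden pattern `pqq`; the other (4 states) tracks how much of the suffix `qpq` has currently been matched. Each combined state is a pair, one component from each; accept when both components accept.
A 10-state machine:
       p  q 
>  A   B  C 
   B   B  D 
   C   E  C 
   D   E  F 
   E   B  G 
   F   H  F 
 * G   E  F 
   H   I  J 
   I   I  F 
   J   H  F 
(> = start, * = accepting)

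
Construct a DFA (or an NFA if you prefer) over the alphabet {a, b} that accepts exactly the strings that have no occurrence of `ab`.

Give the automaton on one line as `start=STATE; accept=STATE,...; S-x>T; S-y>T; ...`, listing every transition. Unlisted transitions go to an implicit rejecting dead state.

Track partial matches of the forbidden pattern `ab`. State S2 is a dead state reached once `ab` has occurred; every other state accepts. S0 means no part of `ab` is currently matched.
3 states suffice.
        a   b  
>* S0   S1  S0 
 * S1   S1  S2 
   S2   S2  S2 
(> = start, * = accepting)

start=S0; accept=S0,S1; S0-a>S1; S0-b>S0; S1-a>S1; S1-b>S2; S2-a>S2; S2-b>S2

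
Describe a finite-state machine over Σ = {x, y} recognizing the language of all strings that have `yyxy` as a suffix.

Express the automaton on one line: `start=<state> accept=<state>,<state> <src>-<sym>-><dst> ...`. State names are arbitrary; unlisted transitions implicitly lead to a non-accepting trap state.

start=A accept=E A-x->A A-y->B B-x->A B-y->C C-x->D C-y->C D-x->A D-y->E E-x->A E-y->C

Let each state record the length of the longest suffix of the input read so far that is also a prefix of `yyxy`. B means the last symbol is `y`; C means the last 2 symbols are `yy`; D means the last 3 symbols are `yyx`; E means the last 4 symbols are `yyxy`. Accept only at E, where the string currently ends in `yyxy`.
A 5-state machine:
       x  y 
>  A   A  B 
   B   A  C 
   C   D  C 
   D   A  E 
 * E   A  C 
(> = start, * = accepting)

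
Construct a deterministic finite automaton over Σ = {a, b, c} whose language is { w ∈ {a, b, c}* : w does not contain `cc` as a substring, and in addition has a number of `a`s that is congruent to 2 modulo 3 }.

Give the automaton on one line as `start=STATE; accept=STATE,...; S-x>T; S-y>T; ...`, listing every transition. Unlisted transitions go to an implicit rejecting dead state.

Run two small machines in parallel and take their product. One (3 states) tracks partial matches of the forbidden pattern `cc`; the other (3 states) tracks the count of `a`s modulo 3. Each combined state is a pair, one component from each; accept when both components accept.
        a   b   c  
>  q0   q1  q0  q2 
   q1   q3  q1  q4 
   q2   q1  q0  q5 
 * q3   q0  q3  q6 
   q4   q3  q1  q7 
   q5   q7  q5  q5 
 * q6   q0  q3  q8 
   q7   q8  q7  q7 
   q8   q5  q8  q8 
(> = start, * = accepting)

start=q0; accept=q3,q6; q0-a>q1; q0-b>q0; q0-c>q2; q1-a>q3; q1-b>q1; q1-c>q4; q2-a>q1; q2-b>q0; q2-c>q5; q3-a>q0; q3-b>q3; q3-c>q6; q4-a>q3; q4-b>q1; q4-c>q7; q5-a>q7; q5-b>q5; q5-c>q5; q6-a>q0; q6-b>q3; q6-c>q8; q7-a>q8; q7-b>q7; q7-c>q7; q8-a>q5; q8-b>q8; q8-c>q8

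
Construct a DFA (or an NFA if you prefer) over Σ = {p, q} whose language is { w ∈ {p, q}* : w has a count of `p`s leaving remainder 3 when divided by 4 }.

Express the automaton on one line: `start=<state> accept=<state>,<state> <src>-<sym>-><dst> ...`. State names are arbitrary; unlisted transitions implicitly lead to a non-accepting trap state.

start=S0 accept=S3 S0-p->S1 S0-q->S0 S1-p->S2 S1-q->S1 S2-p->S3 S2-q->S2 S3-p->S0 S3-q->S3

Keep the running count of `p`s modulo 4: each `p` advances along the cycle S0 → S1 → S2 → S3 → S0 while other symbols loop. Accept at S3.
        p   q  
>  S0   S1  S0 
   S1   S2  S1 
   S2   S3  S2 
 * S3   S0  S3 
(> = start, * = accepting)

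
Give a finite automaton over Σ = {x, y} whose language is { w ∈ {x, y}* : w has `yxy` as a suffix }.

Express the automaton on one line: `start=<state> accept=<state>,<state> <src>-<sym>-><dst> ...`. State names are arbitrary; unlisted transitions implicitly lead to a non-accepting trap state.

Remember how much of `yxy` the current input suffix matches. State S0 means no match yet; S1 means the last symbol is `y`; S2 means the last 2 symbols are `yx`; S3 means the last 3 symbols are `yxy`. Only S3 accepts. On a mismatch, fall back to the longest proper suffix that is still a prefix of `yxy`.
        x   y  
>  S0   S0  S1 
   S1   S2  S1 
   S2   S0  S3 
 * S3   S2  S1 
(> = start, * = accepting)

start=S0 accept=S3 S0-x->S0 S0-y->S1 S1-x->S2 S1-y->S1 S2-x->S0 S2-y->S3 S3-x->S2 S3-y->S1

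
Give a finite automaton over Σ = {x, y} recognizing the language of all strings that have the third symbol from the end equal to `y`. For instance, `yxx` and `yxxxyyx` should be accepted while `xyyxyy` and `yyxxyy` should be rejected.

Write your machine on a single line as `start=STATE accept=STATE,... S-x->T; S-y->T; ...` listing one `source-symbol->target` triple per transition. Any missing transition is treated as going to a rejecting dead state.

start=s0; accept=s11,s12,s13,s14; s0-x->s1; s0-y->s2; s1-x->s3; s1-y->s4; s2-x->s5; s2-y->s6; s3-x->s7; s3-y->s8; s4-x->s9; s4-y->s10; s5-x->s11; s5-y->s12; s6-x->s13; s6-y->s14; s7-x->s7; s7-y->s8; s8-x->s9; s8-y->s10; s9-x->s11; s9-y->s12; s10-x->s13; s10-y->s14; s11-x->s7; s11-y->s8; s12-x->s9; s12-y->s10; s13-x->s11; s13-y->s12; s14-x->s13; s14-y->s14

Because acceptance depends on a position counted from the end, the machine has to buffer the most recent 3 symbols. Make each state the string of the last up-to-3 symbols read; on input `x` shift the window left and append `x`. Accept when the buffered window has length 3 and begins with `y`.
With 15 states:
          x    y  
>  s0     s1   s2 
   s1     s3   s4 
   s2     s5   s6 
   s3     s7   s8 
   s4     s9  s10 
   s5    s11  s12 
   s6    s13  s14 
   s7     s7   s8 
   s8     s9  s10 
   s9    s11  s12 
   s10   s13  s14 
 * s11    s7   s8 
 * s12    s9  s10 
 * s13   s11  s12 
 * s14   s13  s14 
(> = start, * = accepting)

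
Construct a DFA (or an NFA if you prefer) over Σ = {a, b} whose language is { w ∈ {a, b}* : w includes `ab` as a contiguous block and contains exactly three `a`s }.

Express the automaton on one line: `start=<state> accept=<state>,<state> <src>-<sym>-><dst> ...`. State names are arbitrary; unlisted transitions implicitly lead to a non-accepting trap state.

start=s0 accept=s7 s0-a->s1 s0-b->s0 s1-a->s2 s1-b->s3 s2-a->s4 s2-b->s5 s3-a->s5 s3-b->s3 s4-a->s6 s4-b->s7 s5-a->s7 s5-b->s5 s6-a->s6 s6-b->s6 s7-a->s6 s7-b->s7

Run two small machines in parallel and take their product. The first has 3 states tracking whether and how much of `ab` has been seen; the second has 5 states tracking the count of `a`s, saturating at 4. A product state is a pair (one from each), accepting exactly when both do. After merging equivalent states the machine shrinks.
        a   b  
>  s0   s1  s0 
   s1   s2  s3 
   s2   s4  s5 
   s3   s5  s3 
   s4   s6  s7 
   s5   s7  s5 
   s6   s6  s6 
 * s7   s6  s7 
(> = start, * = accepting)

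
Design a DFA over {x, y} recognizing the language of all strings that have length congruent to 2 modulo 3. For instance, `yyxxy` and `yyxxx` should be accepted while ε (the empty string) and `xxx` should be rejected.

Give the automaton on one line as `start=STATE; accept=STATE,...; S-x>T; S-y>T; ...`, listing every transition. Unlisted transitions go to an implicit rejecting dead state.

start=A; accept=C; A-x>B; A-y>B; B-x>C; B-y>C; C-x>A; C-y>A

Count input length modulo 3: every symbol advances one step around the cycle A → B → C → A. Accept at C.
With 3 states:
       x  y 
>  A   B  B 
   B   C  C 
 * C   A  A 
(> = start, * = accepting)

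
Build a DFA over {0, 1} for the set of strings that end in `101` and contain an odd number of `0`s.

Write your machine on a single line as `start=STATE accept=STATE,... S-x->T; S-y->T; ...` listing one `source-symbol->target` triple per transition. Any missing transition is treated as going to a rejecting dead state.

Build one automaton per condition and run them in lockstep. One (4 states) tracks how much of the suffix `101` has currently been matched; the other (2 states) tracks the count of `0`s modulo 2. Each combined state is a pair, one component from each; accept when both components accept. Minimizing collapses redundant product states.
A 5-state machine:
        0   1  
>  q0   q1  q2 
   q1   q0  q1 
   q2   q3  q2 
   q3   q0  q4 
 * q4   q0  q1 
(> = start, * = accepting)

start=q0; accept=q4; q0-0->q1; q0-1->q2; q1-0->q0; q1-1->q1; q2-0->q3; q2-1->q2; q3-0->q0; q3-1->q4; q4-0->q0; q4-1->q1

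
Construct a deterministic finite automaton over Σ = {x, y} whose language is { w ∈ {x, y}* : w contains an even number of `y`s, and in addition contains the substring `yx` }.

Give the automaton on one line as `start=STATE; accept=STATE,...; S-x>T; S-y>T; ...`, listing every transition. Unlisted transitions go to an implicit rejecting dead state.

Handle the two conditions separately and then intersect. The first has 2 states tracking the count of `y`s modulo 2; the second has 3 states tracking whether and how much of `yx` has been seen. A product state is a pair (one from each), accepting exactly when both do.
       x  y 
>  A   A  B 
   B   C  D 
   C   C  E 
   D   E  B 
 * E   E  C 
(> = start, * = accepting)

start=A; accept=E; A-x>A; A-y>B; B-x>C; B-y>D; C-x>C; C-y>E; D-x>E; D-y>B; E-x>E; E-y>C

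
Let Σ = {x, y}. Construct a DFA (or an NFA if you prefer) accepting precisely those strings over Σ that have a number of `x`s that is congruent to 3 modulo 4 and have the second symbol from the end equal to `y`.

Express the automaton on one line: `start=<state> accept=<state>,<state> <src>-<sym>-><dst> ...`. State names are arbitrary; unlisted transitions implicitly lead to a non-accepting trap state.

Build one automaton per condition and run them in lockstep. One (4 states) tracks the count of `x`s modulo 4; the other (7 states) tracks the last 2 symbols read. Each combined state is a pair, one component from each; accept when both components accept. After merging equivalent states the machine shrinks.
        x   y  
>  s0   s1  s0 
   s1   s2  s1 
   s2   s3  s4 
   s3   s0  s5 
   s4   s6  s4 
   s5   s0  s7 
 * s6   s0  s5 
 * s7   s0  s7 
(> = start, * = accepting)

start=s0 accept=s6,s7 s0-x->s1 s0-y->s0 s1-x->s2 s1-y->s1 s2-x->s3 s2-y->s4 s3-x->s0 s3-y->s5 s4-x->s6 s4-y->s4 s5-x->s0 s5-y->s7 s6-x->s0 s6-y->s5 s7-x->s0 s7-y->s7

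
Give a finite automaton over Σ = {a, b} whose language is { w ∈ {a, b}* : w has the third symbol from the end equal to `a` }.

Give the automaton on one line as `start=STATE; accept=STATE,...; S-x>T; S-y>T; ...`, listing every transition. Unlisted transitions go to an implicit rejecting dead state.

start=S0; accept=S7,S8,S9,S10; S0-a>S1; S0-b>S2; S1-a>S3; S1-b>S4; S2-a>S5; S2-b>S6; S3-a>S7; S3-b>S8; S4-a>S9; S4-b>S10; S5-a>S11; S5-b>S12; S6-a>S13; S6-b>S14; S7-a>S7; S7-b>S8; S8-a>S9; S8-b>S10; S9-a>S11; S9-b>S12; S10-a>S13; S10-b>S14; S11-a>S7; S11-b>S8; S12-a>S9; S12-b>S10; S13-a>S11; S13-b>S12; S14-a>S13; S14-b>S14

A DFA must remember the last 3 symbols (since which symbol is third-to-last isn't known until the input ends). Use one state per possible window of the last ≤3 symbols; accept from those whose window starts with `a`.
A 15-state machine:
          a    b  
>  S0     S1   S2 
   S1     S3   S4 
   S2     S5   S6 
   S3     S7   S8 
   S4     S9  S10 
   S5    S11  S12 
   S6    S13  S14 
 * S7     S7   S8 
 * S8     S9  S10 
 * S9    S11  S12 
 * S10   S13  S14 
   S11    S7   S8 
   S12    S9  S10 
   S13   S11  S12 
   S14   S13  S14 
(> = start, * = accepting)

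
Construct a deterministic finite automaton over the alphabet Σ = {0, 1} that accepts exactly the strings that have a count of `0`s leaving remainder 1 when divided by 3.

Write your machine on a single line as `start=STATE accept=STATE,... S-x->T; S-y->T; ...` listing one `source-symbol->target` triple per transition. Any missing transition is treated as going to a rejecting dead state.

start=S0; accept=S1; S0-0->S1; S0-1->S0; S1-0->S2; S1-1->S1; S2-0->S0; S2-1->S2

The only thing that matters is how many `0`s have appeared, reduced mod 3. Use one state per residue: S0 for 0, …, S2 for 2. Reading `0` moves to the next residue; anything else stays put. S1 is accepting.
With 3 states:
        0   1  
>  S0   S1  S0 
 * S1   S2  S1 
   S2   S0  S2 
(> = start, * = accepting)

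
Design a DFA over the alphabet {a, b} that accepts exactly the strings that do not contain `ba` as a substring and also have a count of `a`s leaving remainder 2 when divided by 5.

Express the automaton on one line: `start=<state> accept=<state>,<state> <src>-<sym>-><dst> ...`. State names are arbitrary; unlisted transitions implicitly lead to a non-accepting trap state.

start=S0 accept=S3,S5 S0-a->S1 S0-b->S2 S1-a->S3 S1-b->S2 S2-a->S2 S2-b->S2 S3-a->S4 S3-b->S5 S4-a->S6 S4-b->S2 S5-a->S2 S5-b->S5 S6-a->S0 S6-b->S2

Run two small machines in parallel and take their product. One (3 states) tracks partial matches of the forbidden pattern `ba`; the other (5 states) tracks the count of `a`s modulo 5. Each combined state is a pair, one component from each; accept when both components accept. Minimizing collapses redundant product states.
A 7-state machine:
        a   b  
>  S0   S1  S2 
   S1   S3  S2 
   S2   S2  S2 
 * S3   S4  S5 
   S4   S6  S2 
 * S5   S2  S5 
   S6   S0  S2 
(> = start, * = accepting)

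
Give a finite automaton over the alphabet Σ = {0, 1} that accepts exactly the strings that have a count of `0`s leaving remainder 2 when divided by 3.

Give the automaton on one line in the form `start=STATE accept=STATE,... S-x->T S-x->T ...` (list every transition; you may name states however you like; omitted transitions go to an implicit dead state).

Keep the running count of `0`s modulo 3: each `0` advances along the cycle q0 → q1 → q2 → q0 while other symbols loop. Accept at q2.
        0   1  
>  q0   q1  q0 
   q1   q2  q1 
 * q2   q0  q2 
(> = start, * = accepting)

start=q0 accept=q2 q0-0->q1 q0-1->q0 q1-0->q2 q1-1->q1 q2-0->q0 q2-1->q2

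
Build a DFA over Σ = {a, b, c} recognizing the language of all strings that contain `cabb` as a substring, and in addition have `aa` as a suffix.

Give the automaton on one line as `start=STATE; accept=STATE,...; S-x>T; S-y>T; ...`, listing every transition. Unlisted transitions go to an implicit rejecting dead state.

Handle the two conditions separately and then intersect. The first has 5 states tracking whether and how much of `cabb` has been seen; the second has 3 states tracking how much of the suffix `aa` has currently been matched. A product state is a pair (one from each), accepting exactly when both do.
        a   b   c  
>  q0   q1  q0  q2 
   q1   q3  q0  q2 
   q2   q4  q0  q2 
   q3   q3  q0  q2 
   q4   q3  q5  q2 
   q5   q1  q6  q2 
   q6   q7  q6  q6 
   q7   q8  q6  q6 
 * q8   q8  q6  q6 
(> = start, * = accepting)

start=q0; accept=q8; q0-a>q1; q0-b>q0; q0-c>q2; q1-a>q3; q1-b>q0; q1-c>q2; q2-a>q4; q2-b>q0; q2-c>q2; q3-a>q3; q3-b>q0; q3-c>q2; q4-a>q3; q4-b>q5; q4-c>q2; q5-a>q1; q5-b>q6; q5-c>q2; q6-a>q7; q6-b>q6; q6-c>q6; q7-a>q8; q7-b>q6; q7-c>q6; q8-a>q8; q8-b>q6; q8-c>q6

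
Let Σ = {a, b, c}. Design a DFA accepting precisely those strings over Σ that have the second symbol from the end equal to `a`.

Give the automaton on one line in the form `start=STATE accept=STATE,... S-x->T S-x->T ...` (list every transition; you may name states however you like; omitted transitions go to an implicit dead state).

start=S0 accept=S4,S5,S6 S0-a->S1 S0-b->S2 S0-c->S3 S1-a->S4 S1-b->S5 S1-c->S6 S2-a->S7 S2-b->S8 S2-c->S9 S3-a->S10 S3-b->S11 S3-c->S12 S4-a->S4 S4-b->S5 S4-c->S6 S5-a->S7 S5-b->S8 S5-c->S9 S6-a->S10 S6-b->S11 S6-c->S12 S7-a->S4 S7-b->S5 S7-c->S6 S8-a->S7 S8-b->S8 S8-c->S9 S9-a->S10 S9-b->S11 S9-c->S12 S10-a->S4 S10-b->S5 S10-c->S6 S11-a->S7 S11-b->S8 S11-c->S9 S12-a->S10 S12-b->S11 S12-c->S12

A DFA must remember the last 2 symbols (since which symbol is second-to-last isn't known until the input ends). Use one state per possible window of the last ≤2 symbols; accept from those whose window starts with `a`.
          a    b    c  
>  S0     S1   S2   S3 
   S1     S4   S5   S6 
   S2     S7   S8   S9 
   S3    S10  S11  S12 
 * S4     S4   S5   S6 
 * S5     S7   S8   S9 
 * S6    S10  S11  S12 
   S7     S4   S5   S6 
   S8     S7   S8   S9 
   S9    S10  S11  S12 
   S10    S4   S5   S6 
   S11    S7   S8   S9 
   S12   S10  S11  S12 
(> = start, * = accepting)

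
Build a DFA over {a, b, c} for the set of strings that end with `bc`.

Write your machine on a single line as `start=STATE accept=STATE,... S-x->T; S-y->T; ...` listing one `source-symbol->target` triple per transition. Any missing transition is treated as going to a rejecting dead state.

Remember how much of `bc` the current input suffix matches. State q0 means no match yet; q1 means the last symbol is `b`; q2 means the last 2 symbols are `bc`. Only q2 accepts. On a mismatch, fall back to the longest proper suffix that is still a prefix of `bc`.
        a   b   c  
>  q0   q0  q1  q0 
   q1   q0  q1  q2 
 * q2   q0  q1  q0 
(> = start, * = accepting)

start=q0; accept=q2; q0-a->q0; q0-b->q1; q0-c->q0; q1-a->q0; q1-b->q1; q1-c->q2; q2-a->q0; q2-b->q1; q2-c->q0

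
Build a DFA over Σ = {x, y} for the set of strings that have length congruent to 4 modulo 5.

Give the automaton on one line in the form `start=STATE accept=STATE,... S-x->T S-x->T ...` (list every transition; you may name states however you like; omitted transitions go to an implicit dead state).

Count input length modulo 5: every symbol advances one step around the cycle S0 → S1 → S2 → S3 → S4 → S0. Accept at S4.
5 states suffice.
        x   y  
>  S0   S1  S1 
   S1   S2  S2 
   S2   S3  S3 
   S3   S4  S4 
 * S4   S0  S0 
(> = start, * = accepting)

start=S0 accept=S4 S0-x->S1 S0-y->S1 S1-x->S2 S1-y->S2 S2-x->S3 S2-y->S3 S3-x->S4 S3-y->S4 S4-x->S0 S4-y->S0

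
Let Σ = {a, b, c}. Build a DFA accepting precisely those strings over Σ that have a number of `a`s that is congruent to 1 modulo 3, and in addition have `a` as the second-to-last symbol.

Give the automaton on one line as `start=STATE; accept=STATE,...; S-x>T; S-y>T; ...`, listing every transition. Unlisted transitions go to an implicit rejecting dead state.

start=q0; accept=q3,q6; q0-a>q1; q0-b>q0; q0-c>q0; q1-a>q2; q1-b>q3; q1-c>q3; q2-a>q4; q2-b>q2; q2-c>q2; q3-a>q2; q3-b>q5; q3-c>q5; q4-a>q6; q4-b>q0; q4-c>q0; q5-a>q2; q5-b>q5; q5-c>q5; q6-a>q2; q6-b>q3; q6-c>q3

Build one automaton per condition and run them in lockstep. One (3 states) tracks the count of `a`s modulo 3; the other (13 states) tracks the last 2 symbols read. Each combined state is a pair, one component from each; accept when both components accept. After merging equivalent states the machine shrinks.
With 7 states:
        a   b   c  
>  q0   q1  q0  q0 
   q1   q2  q3  q3 
   q2   q4  q2  q2 
 * q3   q2  q5  q5 
   q4   q6  q0  q0 
   q5   q2  q5  q5 
 * q6   q2  q3  q3 
(> = start, * = accepting)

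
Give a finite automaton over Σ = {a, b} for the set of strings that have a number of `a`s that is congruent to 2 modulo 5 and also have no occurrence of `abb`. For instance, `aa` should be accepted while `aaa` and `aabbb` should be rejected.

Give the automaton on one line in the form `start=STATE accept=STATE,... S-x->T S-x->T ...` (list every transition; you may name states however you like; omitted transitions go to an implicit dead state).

Handle the two conditions separately and then intersect. One (5 states) tracks the count of `a`s modulo 5; the other (4 states) tracks partial matches of the forbidden pattern `abb`. Each combined state is a pair, one component from each; accept when both components accept. Equivalent product states are then merged.
12 states suffice.
          a    b  
>  S0     S1   S0 
   S1     S2   S3 
 * S2     S4   S5 
   S3     S2   S6 
   S4     S7   S8 
 * S5     S4   S6 
   S6     S6   S6 
   S7     S9  S10 
   S8     S7   S6 
   S9     S1  S11 
   S10    S9   S6 
   S11    S1   S6 
(> = start, * = accepting)

start=S0 accept=S2,S5 S0-a->S1 S0-b->S0 S1-a->S2 S1-b->S3 S2-a->S4 S2-b->S5 S3-a->S2 S3-b->S6 S4-a->S7 S4-b->S8 S5-a->S4 S5-b->S6 S6-a->S6 S6-b->S6 S7-a->S9 S7-b->S10 S8-a->S7 S8-b->S6 S9-a->S1 S9-b->S11 S10-a->S9 S10-b->S6 S11-a->S1 S11-b->S6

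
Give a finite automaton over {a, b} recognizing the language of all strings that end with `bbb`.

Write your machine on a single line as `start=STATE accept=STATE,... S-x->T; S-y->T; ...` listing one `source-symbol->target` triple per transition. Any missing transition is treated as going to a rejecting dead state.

start=S0; accept=S3; S0-a->S0; S0-b->S1; S1-a->S0; S1-b->S2; S2-a->S0; S2-b->S3; S3-a->S0; S3-b->S3

Remember how much of `bbb` the current input suffix matches. State S0 means no match yet; S1 means the last symbol is `b`; S2 means the last 2 symbols are `bb`; S3 means the last 3 symbols are `bbb`. Only S3 accepts. On a mismatch, fall back to the longest proper suffix that is still a prefix of `bbb`.
4 states suffice.
        a   b  
>  S0   S0  S1 
   S1   S0  S2 
   S2   S0  S3 
 * S3   S0  S3 
(> = start, * = accepting)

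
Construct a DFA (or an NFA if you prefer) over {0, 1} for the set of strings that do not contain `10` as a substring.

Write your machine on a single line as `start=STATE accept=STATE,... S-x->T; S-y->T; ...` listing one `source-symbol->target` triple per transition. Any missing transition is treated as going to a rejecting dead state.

start=q0; accept=q0,q1; q0-0->q0; q0-1->q1; q1-0->q2; q1-1->q1; q2-0->q2; q2-1->q2

This is the complement of 'contains `10`'. Use the same substring-matching states — q0 through q2 holding how much of `10` has just been matched — but flip the accepting set: everything except the trap q2 accepts.
3 states suffice.
        0   1  
>* q0   q0  q1 
 * q1   q2  q1 
   q2   q2  q2 
(> = start, * = accepting)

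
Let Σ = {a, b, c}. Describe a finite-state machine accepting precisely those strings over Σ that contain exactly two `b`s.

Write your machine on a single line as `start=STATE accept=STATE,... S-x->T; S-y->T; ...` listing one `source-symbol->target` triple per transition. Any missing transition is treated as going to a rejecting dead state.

start=S0; accept=S2; S0-a->S0; S0-b->S1; S0-c->S0; S1-a->S1; S1-b->S2; S1-c->S1; S2-a->S2; S2-b->S3; S2-c->S2; S3-a->S3; S3-b->S3; S3-c->S3

Count `b`s, saturating at 3: states S0 through S2 mean 0 through 2 `b`s seen; S3 means more than 2. Each `b` increments (capped at S3); other symbols loop. Accept from {S2}.
        a   b   c  
>  S0   S0  S1  S0 
   S1   S1  S2  S1 
 * S2   S2  S3  S2 
   S3   S3  S3  S3 
(> = start, * = accepting)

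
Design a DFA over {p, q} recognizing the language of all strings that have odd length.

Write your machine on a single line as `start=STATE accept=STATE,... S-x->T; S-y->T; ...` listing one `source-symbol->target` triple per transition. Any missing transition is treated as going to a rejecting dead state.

Only the length mod 2 matters, so use a 2-cycle: from any state, every input symbol moves to the next state, wrapping B back to A. Mark B accepting.
With 2 states:
       p  q 
>  A   B  B 
 * B   A  A 
(> = start, * = accepting)

start=A; accept=B; A-p->B; A-q->B; B-p->A; B-q->A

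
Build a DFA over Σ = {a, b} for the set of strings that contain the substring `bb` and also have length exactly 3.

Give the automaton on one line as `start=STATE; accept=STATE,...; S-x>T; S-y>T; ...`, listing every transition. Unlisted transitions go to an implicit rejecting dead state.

start=S0; accept=S6; S0-a>S1; S0-b>S2; S1-a>S3; S1-b>S4; S2-a>S3; S2-b>S5; S3-a>S3; S3-b>S3; S4-a>S3; S4-b>S6; S5-a>S6; S5-b>S6; S6-a>S3; S6-b>S3

Run two small machines in parallel and take their product. One (3 states) tracks whether and how much of `bb` has been seen; the other (5 states) tracks the input length, saturating at 4. Each combined state is a pair, one component from each; accept when both components accept. Equivalent product states are then merged.
A 7-state machine:
        a   b  
>  S0   S1  S2 
   S1   S3  S4 
   S2   S3  S5 
   S3   S3  S3 
   S4   S3  S6 
   S5   S6  S6 
 * S6   S3  S3 
(> = start, * = accepting)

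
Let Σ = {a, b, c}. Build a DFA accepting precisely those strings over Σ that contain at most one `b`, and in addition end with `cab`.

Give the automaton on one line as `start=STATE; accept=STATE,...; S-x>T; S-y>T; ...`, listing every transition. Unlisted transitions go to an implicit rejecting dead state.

Run two small machines in parallel and take their product. One (3 states) tracks the count of `b`s, saturating at 2; the other (4 states) tracks how much of the suffix `cab` has currently been matched. Each combined state is a pair, one component from each; accept when both components accept. Equivalent product states are then merged.
With 5 states:
        a   b   c  
>  S0   S0  S1  S2 
   S1   S1  S1  S1 
   S2   S3  S1  S2 
   S3   S0  S4  S2 
 * S4   S1  S1  S1 
(> = start, * = accepting)

start=S0; accept=S4; S0-a>S0; S0-b>S1; S0-c>S2; S1-a>S1; S1-b>S1; S1-c>S1; S2-a>S3; S2-b>S1; S2-c>S2; S3-a>S0; S3-b>S4; S3-c>S2; S4-a>S1; S4-b>S1; S4-c>S1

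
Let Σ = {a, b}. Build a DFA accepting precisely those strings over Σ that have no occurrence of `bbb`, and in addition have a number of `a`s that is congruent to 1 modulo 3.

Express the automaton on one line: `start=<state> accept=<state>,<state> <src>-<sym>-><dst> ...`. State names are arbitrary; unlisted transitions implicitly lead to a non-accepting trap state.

start=S0 accept=S1,S4,S7 S0-a->S1 S0-b->S2 S1-a->S3 S1-b->S4 S2-a->S1 S2-b->S5 S3-a->S0 S3-b->S6 S4-a->S3 S4-b->S7 S5-a->S1 S5-b->S8 S6-a->S0 S6-b->S9 S7-a->S3 S7-b->S10 S8-a->S10 S8-b->S8 S9-a->S0 S9-b->S11 S10-a->S11 S10-b->S10 S11-a->S8 S11-b->S11

Run two small machines in parallel and take their product. One (4 states) tracks partial matches of the forbidden pattern `bbb`; the other (3 states) tracks the count of `a`s modulo 3. Each combined state is a pair, one component from each; accept when both components accept.
A 12-state machine:
          a    b  
>  S0     S1   S2 
 * S1     S3   S4 
   S2     S1   S5 
   S3     S0   S6 
 * S4     S3   S7 
   S5     S1   S8 
   S6     S0   S9 
 * S7     S3  S10 
   S8    S10   S8 
   S9     S0  S11 
   S10   S11  S10 
   S11    S8  S11 
(> = start, * = accepting)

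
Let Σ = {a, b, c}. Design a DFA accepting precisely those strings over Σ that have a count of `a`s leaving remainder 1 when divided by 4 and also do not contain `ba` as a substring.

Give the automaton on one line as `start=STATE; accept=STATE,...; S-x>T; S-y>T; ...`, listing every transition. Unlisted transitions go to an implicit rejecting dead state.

Run two small machines in parallel and take their product. The first has 4 states tracking the count of `a`s modulo 4; the second has 3 states tracking partial matches of the forbidden pattern `ba`. A product state is a pair (one from each), accepting exactly when both do.
With 12 states:
          a    b    c  
>  s0     s1   s2   s0 
 * s1     s3   s4   s1 
   s2     s5   s2   s0 
   s3     s6   s7   s3 
 * s4     s8   s4   s1 
   s5     s8   s5   s5 
   s6     s0   s9   s6 
   s7    s10   s7   s3 
   s8    s10   s8   s8 
   s9    s11   s9   s6 
   s10   s11  s10  s10 
   s11    s5  s11  s11 
(> = start, * = accepting)

start=s0; accept=s1,s4; s0-a>s1; s0-b>s2; s0-c>s0; s1-a>s3; s1-b>s4; s1-c>s1; s2-a>s5; s2-b>s2; s2-c>s0; s3-a>s6; s3-b>s7; s3-c>s3; s4-a>s8; s4-b>s4; s4-c>s1; s5-a>s8; s5-b>s5; s5-c>s5; s6-a>s0; s6-b>s9; s6-c>s6; s7-a>s10; s7-b>s7; s7-c>s3; s8-a>s10; s8-b>s8; s8-c>s8; s9-a>s11; s9-b>s9; s9-c>s6; s10-a>s11; s10-b>s10; s10-c>s10; s11-a>s5; s11-b>s11; s11-c>s11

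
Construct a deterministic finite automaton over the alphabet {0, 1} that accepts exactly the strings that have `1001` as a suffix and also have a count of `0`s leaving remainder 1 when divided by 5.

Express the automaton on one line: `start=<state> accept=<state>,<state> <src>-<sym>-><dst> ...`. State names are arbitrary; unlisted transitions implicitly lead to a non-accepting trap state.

Run two small machines in parallel and take their product. The first has 5 states tracking how much of the suffix `1001` has currently been matched; the second has 5 states tracking the count of `0`s modulo 5. A product state is a pair (one from each), accepting exactly when both do. Minimizing collapses redundant product states.
9 states suffice.
        0   1  
>  q0   q1  q0 
   q1   q2  q1 
   q2   q3  q2 
   q3   q4  q3 
   q4   q0  q5 
   q5   q6  q5 
   q6   q7  q0 
   q7   q2  q8 
 * q8   q2  q1 
(> = start, * = accepting)

start=q0 accept=q8 q0-0->q1 q0-1->q0 q1-0->q2 q1-1->q1 q2-0->q3 q2-1->q2 q3-0->q4 q3-1->q3 q4-0->q0 q4-1->q5 q5-0->q6 q5-1->q5 q6-0->q7 q6-1->q0 q7-0->q2 q7-1->q8 q8-0->q2 q8-1->q1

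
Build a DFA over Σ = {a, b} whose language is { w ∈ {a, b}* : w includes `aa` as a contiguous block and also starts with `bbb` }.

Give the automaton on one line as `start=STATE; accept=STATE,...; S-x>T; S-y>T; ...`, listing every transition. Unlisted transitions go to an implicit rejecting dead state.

Build one automaton per condition and run them in lockstep. One (3 states) tracks whether and how much of `aa` has been seen; the other (5 states) tracks whether the input so far still matches the prefix `bbb`. Each combined state is a pair, one component from each; accept when both components accept. Minimizing collapses redundant product states.
A 7-state machine:
        a   b  
>  s0   s1  s2 
   s1   s1  s1 
   s2   s1  s3 
   s3   s1  s4 
   s4   s5  s4 
   s5   s6  s4 
 * s6   s6  s6 
(> = start, * = accepting)

start=s0; accept=s6; s0-a>s1; s0-b>s2; s1-a>s1; s1-b>s1; s2-a>s1; s2-b>s3; s3-a>s1; s3-b>s4; s4-a>s5; s4-b>s4; s5-a>s6; s5-b>s4; s6-a>s6; s6-b>s6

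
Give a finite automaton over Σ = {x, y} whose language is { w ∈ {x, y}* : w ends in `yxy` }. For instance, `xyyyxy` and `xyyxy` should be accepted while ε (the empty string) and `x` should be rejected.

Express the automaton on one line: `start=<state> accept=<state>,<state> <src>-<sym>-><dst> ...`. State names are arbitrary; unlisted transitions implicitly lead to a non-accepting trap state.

Let each state record the length of the longest suffix of the input read so far that is also a prefix of `yxy`. B means the last symbol is `y`; C means the last 2 symbols are `yx`; D means the last 3 symbols are `yxy`. Accept only at D, where the string currently ends in `yxy`.
With 4 states:
       x  y 
>  A   A  B 
   B   C  B 
   C   A  D 
 * D   C  B 
(> = start, * = accepting)

start=A accept=D A-x->A A-y->B B-x->C B-y->B C-x->A C-y->D D-x->C D-y->B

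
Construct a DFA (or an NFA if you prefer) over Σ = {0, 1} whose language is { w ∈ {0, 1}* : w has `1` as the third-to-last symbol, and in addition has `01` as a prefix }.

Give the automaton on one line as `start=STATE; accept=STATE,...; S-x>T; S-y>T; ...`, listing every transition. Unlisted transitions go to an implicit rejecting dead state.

start=q0; accept=q6,q7,q8,q9; q0-0>q1; q0-1>q2; q1-0>q2; q1-1>q3; q2-0>q2; q2-1>q2; q3-0>q4; q3-1>q5; q4-0>q6; q4-1>q7; q5-0>q8; q5-1>q9; q6-0>q10; q6-1>q3; q7-0>q4; q7-1>q5; q8-0>q6; q8-1>q7; q9-0>q8; q9-1>q9; q10-0>q10; q10-1>q3

Handle the two conditions separately and then intersect. One (15 states) tracks the last 3 symbols read; the other (4 states) tracks whether the input so far still matches the prefix `01`. Each combined state is a pair, one component from each; accept when both components accept. After merging equivalent states the machine shrinks.
11 states suffice.
          0    1  
>  q0     q1   q2 
   q1     q2   q3 
   q2     q2   q2 
   q3     q4   q5 
   q4     q6   q7 
   q5     q8   q9 
 * q6    q10   q3 
 * q7     q4   q5 
 * q8     q6   q7 
 * q9     q8   q9 
   q10   q10   q3 
(> = start, * = accepting)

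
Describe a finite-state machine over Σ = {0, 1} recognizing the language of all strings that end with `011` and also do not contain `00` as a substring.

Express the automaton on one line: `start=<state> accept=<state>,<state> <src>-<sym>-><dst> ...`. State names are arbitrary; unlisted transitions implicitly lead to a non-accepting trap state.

start=A accept=F A-0->B A-1->A B-0->C B-1->D C-0->C C-1->E D-0->B D-1->F E-0->C E-1->G F-0->B F-1->A G-0->C G-1->H H-0->C H-1->H

Run two small machines in parallel and take their product. One (4 states) tracks how much of the suffix `011` has currently been matched; the other (3 states) tracks partial matches of the forbidden pattern `00`. Each combined state is a pair, one component from each; accept when both components accept.
With 8 states:
       0  1 
>  A   B  A 
   B   C  D 
   C   C  E 
   D   B  F 
   E   C  G 
 * F   B  A 
   G   C  H 
   H   C  H 
(> = start, * = accepting)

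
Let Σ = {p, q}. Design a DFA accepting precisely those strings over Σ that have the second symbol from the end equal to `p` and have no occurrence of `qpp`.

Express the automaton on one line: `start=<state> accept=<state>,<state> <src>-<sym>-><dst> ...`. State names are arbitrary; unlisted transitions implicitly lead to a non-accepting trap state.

start=S0 accept=S3,S4 S0-p->S1 S0-q->S2 S1-p->S3 S1-q->S4 S2-p->S5 S2-q->S2 S3-p->S3 S3-q->S4 S4-p->S5 S4-q->S2 S5-p->S6 S5-q->S4 S6-p->S6 S6-q->S6

Build one automaton per condition and run them in lockstep. The first has 7 states tracking the last 2 symbols read; the second has 4 states tracking partial matches of the forbidden pattern `qpp`. A product state is a pair (one from each), accepting exactly when both do. After merging equivalent states the machine shrinks.
With 7 states:
        p   q  
>  S0   S1  S2 
   S1   S3  S4 
   S2   S5  S2 
 * S3   S3  S4 
 * S4   S5  S2 
   S5   S6  S4 
   S6   S6  S6 
(> = start, * = accepting)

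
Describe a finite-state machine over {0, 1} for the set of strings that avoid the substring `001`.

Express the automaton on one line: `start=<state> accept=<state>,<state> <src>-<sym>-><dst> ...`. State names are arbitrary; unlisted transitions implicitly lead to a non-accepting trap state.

Track partial matches of the forbidden pattern `001`. State q3 is a dead state reached once `001` has occurred; every other state accepts. q0 means no part of `001` is currently matched.
A 4-state machine:
        0   1  
>* q0   q1  q0 
 * q1   q2  q0 
 * q2   q2  q3 
   q3   q3  q3 
(> = start, * = accepting)

start=q0 accept=q0,q1,q2 q0-0->q1 q0-1->q0 q1-0->q2 q1-1->q0 q2-0->q2 q2-1->q3 q3-0->q3 q3-1->q3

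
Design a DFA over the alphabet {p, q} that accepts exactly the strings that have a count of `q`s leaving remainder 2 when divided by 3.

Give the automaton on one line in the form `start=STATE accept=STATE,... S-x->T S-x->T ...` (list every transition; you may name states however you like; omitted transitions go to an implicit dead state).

start=s0 accept=s2 s0-p->s0 s0-q->s1 s1-p->s1 s1-q->s2 s2-p->s2 s2-q->s0

Keep the running count of `q`s modulo 3: each `q` advances along the cycle s0 → s1 → s2 → s0 while other symbols loop. Accept at s2.
        p   q  
>  s0   s0  s1 
   s1   s1  s2 
 * s2   s2  s0 
(> = start, * = accepting)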